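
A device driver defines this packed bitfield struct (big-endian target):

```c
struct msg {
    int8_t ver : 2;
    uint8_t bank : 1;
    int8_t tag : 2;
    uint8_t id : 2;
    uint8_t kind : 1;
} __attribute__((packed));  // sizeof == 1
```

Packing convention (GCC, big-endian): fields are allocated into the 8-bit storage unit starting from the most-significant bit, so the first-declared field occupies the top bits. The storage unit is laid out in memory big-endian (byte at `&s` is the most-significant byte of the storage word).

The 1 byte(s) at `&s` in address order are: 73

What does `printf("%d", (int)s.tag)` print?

[0]=0x73 (big-endian) → word 0x73
ver:2 @ bit 6 → (0x73>>6)&0x3 = 0x1
bank:1 @ bit 5 → (0x73>>5)&0x1 = 0x1
tag:2 @ bit 3 → (0x73>>3)&0x3 = 0x2  ←
id:2 @ bit 1 → (0x73>>1)&0x3 = 0x1
kind:1 @ bit 0 → (0x73>>0)&0x1 = 0x1
tag signed 2b, MSB=1: 2 - 4 = -2

-2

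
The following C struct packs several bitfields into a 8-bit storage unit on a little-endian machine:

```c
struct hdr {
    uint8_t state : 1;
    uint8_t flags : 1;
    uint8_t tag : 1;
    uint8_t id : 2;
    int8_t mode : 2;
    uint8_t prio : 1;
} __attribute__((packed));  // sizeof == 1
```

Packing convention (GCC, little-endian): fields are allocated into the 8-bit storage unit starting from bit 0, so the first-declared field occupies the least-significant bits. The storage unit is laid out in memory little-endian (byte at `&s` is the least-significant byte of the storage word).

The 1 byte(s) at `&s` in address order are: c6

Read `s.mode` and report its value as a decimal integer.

[0]=0xc6 (little-endian) → word 0xc6
state [0+:1] = (word>>0) & 0x1 = 0
flags [1+:1] = (word>>1) & 0x1 = 1
tag [2+:1] = (word>>2) & 0x1 = 1
id [3+:2] = (word>>3) & 0x3 = 0
mode [5+:2] = (word>>5) & 0x3 = 2  ←
prio [7+:1] = (word>>7) & 0x1 = 1
mode signed 2b, MSB=1: 2 - 4 = -2

-2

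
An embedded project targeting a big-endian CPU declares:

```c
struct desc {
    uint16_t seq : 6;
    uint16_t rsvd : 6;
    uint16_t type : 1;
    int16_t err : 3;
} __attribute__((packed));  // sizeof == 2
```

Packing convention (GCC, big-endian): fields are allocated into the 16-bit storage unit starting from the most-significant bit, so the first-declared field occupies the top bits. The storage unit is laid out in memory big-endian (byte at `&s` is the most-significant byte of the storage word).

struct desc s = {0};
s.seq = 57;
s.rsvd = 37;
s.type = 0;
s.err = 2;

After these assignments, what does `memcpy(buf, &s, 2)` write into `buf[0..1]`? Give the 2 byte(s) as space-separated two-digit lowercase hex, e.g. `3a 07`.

e6 52

[10+:6] seq=57 & 0x3f = 0x39; word=0xe400
[4+:6] rsvd=37 & 0x3f = 0x25; word=0xe650
[3+:1] type=0 & 0x1 = 0x0; word=0xe650
[0+:3] err=2 & 0x7 = 0x2; word=0xe652
word = 0xe652 → big-endian bytes:
  [0]=0xe6  [1]=0x52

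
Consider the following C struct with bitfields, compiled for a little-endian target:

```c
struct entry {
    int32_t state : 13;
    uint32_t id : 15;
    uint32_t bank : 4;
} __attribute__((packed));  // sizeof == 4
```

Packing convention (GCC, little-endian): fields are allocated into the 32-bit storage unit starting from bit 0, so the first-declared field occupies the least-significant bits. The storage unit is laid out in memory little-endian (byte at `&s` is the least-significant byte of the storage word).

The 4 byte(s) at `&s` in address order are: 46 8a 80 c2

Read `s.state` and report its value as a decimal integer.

2630

[0]=0x46 [1]=0x8a [2]=0x80 [3]=0xc2 (little-endian) → word 0xc2808a46
state:13 @ bit 0 → (0xc2808a46>>0)&0x1fff = 0xa46  ←
id:15 @ bit 13 → (0xc2808a46>>13)&0x7fff = 0x1404
bank:4 @ bit 28 → (0xc2808a46>>28)&0xf = 0xc
state signed 13b, MSB=0: value = 2630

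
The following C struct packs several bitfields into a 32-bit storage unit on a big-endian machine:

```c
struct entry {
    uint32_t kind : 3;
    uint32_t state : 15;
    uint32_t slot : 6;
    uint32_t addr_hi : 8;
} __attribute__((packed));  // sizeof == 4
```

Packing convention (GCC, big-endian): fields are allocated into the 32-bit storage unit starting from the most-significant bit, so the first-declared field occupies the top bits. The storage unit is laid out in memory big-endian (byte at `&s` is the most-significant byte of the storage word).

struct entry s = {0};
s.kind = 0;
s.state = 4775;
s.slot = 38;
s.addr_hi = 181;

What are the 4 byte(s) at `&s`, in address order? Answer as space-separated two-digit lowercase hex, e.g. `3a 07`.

04 a9 e6 b5

kind:3 = 0 → 0x0 << 29 → word 0x00000000
state:15 = 4775 → 0x12a7 << 14 → word 0x04a9c000
slot:6 = 38 → 0x26 << 8 → word 0x04a9e600
addr_hi:8 = 181 → 0xb5 << 0 → word 0x04a9e6b5
word = 0x04a9e6b5 → big-endian bytes:
  [0]=0x04  [1]=0xa9  [2]=0xe6  [3]=0xb5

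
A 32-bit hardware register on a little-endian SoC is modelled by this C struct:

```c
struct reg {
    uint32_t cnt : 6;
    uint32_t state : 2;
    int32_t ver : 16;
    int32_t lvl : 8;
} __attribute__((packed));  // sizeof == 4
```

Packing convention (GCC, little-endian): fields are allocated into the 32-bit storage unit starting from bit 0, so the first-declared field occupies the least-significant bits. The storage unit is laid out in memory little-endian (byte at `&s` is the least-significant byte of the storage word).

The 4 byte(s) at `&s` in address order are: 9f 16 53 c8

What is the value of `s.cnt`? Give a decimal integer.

[0]=0x9f [1]=0x16 [2]=0x53 [3]=0xc8 (little-endian) → word 0xc853169f
cnt [0+:6] = (word>>0) & 0x3f = 31  ←
state [6+:2] = (word>>6) & 0x3 = 2
ver [8+:16] = (word>>8) & 0xffff = 21270
lvl [24+:8] = (word>>24) & 0xff = 200

31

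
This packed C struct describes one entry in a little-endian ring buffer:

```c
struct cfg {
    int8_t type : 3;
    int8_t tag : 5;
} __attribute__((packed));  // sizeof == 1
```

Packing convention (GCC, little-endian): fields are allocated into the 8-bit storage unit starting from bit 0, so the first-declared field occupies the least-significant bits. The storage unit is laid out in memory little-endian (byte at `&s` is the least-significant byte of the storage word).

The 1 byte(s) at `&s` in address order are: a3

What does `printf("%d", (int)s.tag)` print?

-12

[0]=0xa3 (little-endian) → word 0xa3
type:3 @ bit 0 → (0xa3>>0)&0x7 = 0x3
tag:5 @ bit 3 → (0xa3>>3)&0x1f = 0x14  ←
tag signed 5b, MSB=1: 20 - 32 = -12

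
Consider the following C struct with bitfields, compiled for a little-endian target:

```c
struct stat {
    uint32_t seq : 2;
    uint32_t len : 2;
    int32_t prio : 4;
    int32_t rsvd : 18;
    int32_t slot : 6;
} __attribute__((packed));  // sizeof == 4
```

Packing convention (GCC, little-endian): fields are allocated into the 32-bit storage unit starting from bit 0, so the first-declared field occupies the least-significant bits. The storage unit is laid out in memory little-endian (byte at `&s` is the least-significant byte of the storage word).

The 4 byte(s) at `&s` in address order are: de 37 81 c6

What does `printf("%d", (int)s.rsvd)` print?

-97993

[0]=0xde [1]=0x37 [2]=0x81 [3]=0xc6 (little-endian) → word 0xc68137de
seq [0+:2] = (word>>0) & 0x3 = 2
len [2+:2] = (word>>2) & 0x3 = 3
prio [4+:4] = (word>>4) & 0xf = 13
rsvd [8+:18] = (word>>8) & 0x3ffff = 164151  ←
slot [26+:6] = (word>>26) & 0x3f = 49
rsvd signed 18b, MSB=1: 164151 - 262144 = -97993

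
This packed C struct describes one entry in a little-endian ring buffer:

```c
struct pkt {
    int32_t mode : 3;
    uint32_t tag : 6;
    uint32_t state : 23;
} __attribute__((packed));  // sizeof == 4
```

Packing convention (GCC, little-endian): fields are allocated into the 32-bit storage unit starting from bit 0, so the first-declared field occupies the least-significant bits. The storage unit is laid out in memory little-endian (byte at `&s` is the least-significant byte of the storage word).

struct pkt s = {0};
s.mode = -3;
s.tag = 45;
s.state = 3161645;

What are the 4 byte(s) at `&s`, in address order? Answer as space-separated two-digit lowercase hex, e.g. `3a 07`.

mode (3b) val=-3 bits=0x5 at bit 0: 0x00000005
tag (6b) val=45 bits=0x2d at bit 3: 0x0000016d
state (23b) val=3161645 bits=0x303e2d at bit 9: 0x607c5b6d
word = 0x607c5b6d → little-endian bytes:
  [0]=0x6d  [1]=0x5b  [2]=0x7c  [3]=0x60

6d 5b 7c 60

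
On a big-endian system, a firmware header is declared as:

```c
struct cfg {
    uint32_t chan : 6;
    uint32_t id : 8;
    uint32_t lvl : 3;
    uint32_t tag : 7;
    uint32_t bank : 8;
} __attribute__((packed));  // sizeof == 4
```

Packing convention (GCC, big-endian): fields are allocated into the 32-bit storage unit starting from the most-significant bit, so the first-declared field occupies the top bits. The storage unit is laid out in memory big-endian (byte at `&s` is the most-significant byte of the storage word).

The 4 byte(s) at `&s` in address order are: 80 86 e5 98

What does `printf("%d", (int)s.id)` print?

33

[0]=0x80 [1]=0x86 [2]=0xe5 [3]=0x98 (big-endian) → word 0x8086e598
chan:6 @ bit 26 → (0x8086e598>>26)&0x3f = 0x20
id:8 @ bit 18 → (0x8086e598>>18)&0xff = 0x21  ←
lvl:3 @ bit 15 → (0x8086e598>>15)&0x7 = 0x5
tag:7 @ bit 8 → (0x8086e598>>8)&0x7f = 0x65
bank:8 @ bit 0 → (0x8086e598>>0)&0xff = 0x98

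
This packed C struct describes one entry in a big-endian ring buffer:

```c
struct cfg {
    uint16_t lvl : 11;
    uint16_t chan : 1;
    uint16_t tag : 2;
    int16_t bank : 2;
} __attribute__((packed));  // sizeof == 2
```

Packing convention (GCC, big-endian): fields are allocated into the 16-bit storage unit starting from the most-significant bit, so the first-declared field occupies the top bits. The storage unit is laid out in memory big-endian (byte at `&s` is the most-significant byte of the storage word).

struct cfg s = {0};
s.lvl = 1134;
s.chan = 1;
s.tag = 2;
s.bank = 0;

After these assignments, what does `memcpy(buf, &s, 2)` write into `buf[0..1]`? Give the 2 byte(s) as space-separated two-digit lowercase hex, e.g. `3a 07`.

lvl (11b) val=1134 bits=0x46e at bit 5: 0x8dc0
chan (1b) val=1 bits=0x1 at bit 4: 0x8dd0
tag (2b) val=2 bits=0x2 at bit 2: 0x8dd8
bank (2b) val=0 bits=0x0 at bit 0: 0x8dd8
word = 0x8dd8 → big-endian bytes:
  [0]=0x8d  [1]=0xd8

8d d8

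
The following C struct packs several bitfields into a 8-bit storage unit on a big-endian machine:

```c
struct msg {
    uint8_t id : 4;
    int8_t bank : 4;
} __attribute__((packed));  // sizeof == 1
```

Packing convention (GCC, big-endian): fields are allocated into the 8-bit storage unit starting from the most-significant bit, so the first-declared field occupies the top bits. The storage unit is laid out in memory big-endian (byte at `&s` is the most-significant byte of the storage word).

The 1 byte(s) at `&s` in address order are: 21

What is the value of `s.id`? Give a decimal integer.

[0]=0x21 (big-endian) → word 0x21
id [4+:4] = (word>>4) & 0xf = 2  ←
bank [0+:4] = (word>>0) & 0xf = 1

2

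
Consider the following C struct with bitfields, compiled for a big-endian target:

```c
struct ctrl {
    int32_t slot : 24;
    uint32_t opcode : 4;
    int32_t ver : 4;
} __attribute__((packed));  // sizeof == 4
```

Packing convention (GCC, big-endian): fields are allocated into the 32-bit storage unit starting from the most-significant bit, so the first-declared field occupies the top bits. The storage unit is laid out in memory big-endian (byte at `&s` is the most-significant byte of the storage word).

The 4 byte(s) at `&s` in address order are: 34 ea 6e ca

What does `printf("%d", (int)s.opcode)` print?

[0]=0x34 [1]=0xea [2]=0x6e [3]=0xca (big-endian) → word 0x34ea6eca
slot:24 @ bit 8 → (0x34ea6eca>>8)&0xffffff = 0x34ea6e
opcode:4 @ bit 4 → (0x34ea6eca>>4)&0xf = 0xc  ←
ver:4 @ bit 0 → (0x34ea6eca>>0)&0xf = 0xa

12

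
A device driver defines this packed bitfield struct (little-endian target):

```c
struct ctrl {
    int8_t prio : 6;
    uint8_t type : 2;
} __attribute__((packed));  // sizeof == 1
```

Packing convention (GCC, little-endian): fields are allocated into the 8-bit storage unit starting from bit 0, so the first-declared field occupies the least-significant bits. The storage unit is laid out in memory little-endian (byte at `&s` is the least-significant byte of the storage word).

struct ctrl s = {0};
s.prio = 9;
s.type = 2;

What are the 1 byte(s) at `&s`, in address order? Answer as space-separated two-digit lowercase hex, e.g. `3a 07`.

prio (6b) val=9 bits=0x9 at bit 0: 0x09
type (2b) val=2 bits=0x2 at bit 6: 0x89
word = 0x89 → little-endian bytes:
  [0]=0x89

89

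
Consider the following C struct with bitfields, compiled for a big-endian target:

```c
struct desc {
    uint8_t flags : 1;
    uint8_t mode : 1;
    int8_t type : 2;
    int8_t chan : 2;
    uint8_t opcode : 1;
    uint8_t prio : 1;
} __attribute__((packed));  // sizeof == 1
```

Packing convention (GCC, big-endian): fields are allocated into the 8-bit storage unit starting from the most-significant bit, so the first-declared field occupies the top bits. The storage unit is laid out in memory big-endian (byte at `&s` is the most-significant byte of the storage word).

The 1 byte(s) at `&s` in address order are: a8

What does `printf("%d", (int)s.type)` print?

[0]=0xa8 (big-endian) → word 0xa8
flags:1 @ bit 7 → (0xa8>>7)&0x1 = 0x1
mode:1 @ bit 6 → (0xa8>>6)&0x1 = 0x0
type:2 @ bit 4 → (0xa8>>4)&0x3 = 0x2  ←
chan:2 @ bit 2 → (0xa8>>2)&0x3 = 0x2
opcode:1 @ bit 1 → (0xa8>>1)&0x1 = 0x0
prio:1 @ bit 0 → (0xa8>>0)&0x1 = 0x0
type signed 2b, MSB=1: 2 - 4 = -2

-2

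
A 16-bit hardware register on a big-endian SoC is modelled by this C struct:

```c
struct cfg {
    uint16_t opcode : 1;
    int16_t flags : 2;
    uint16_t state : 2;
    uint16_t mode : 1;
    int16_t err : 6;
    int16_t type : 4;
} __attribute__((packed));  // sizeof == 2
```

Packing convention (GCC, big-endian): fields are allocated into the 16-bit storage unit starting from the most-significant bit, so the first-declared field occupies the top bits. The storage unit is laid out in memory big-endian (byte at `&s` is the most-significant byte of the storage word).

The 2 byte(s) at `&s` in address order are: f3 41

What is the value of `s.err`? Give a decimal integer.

[0]=0xf3 [1]=0x41 (big-endian) → word 0xf341
opcode:1 @ bit 15 → (0xf341>>15)&0x1 = 0x1
flags:2 @ bit 13 → (0xf341>>13)&0x3 = 0x3
state:2 @ bit 11 → (0xf341>>11)&0x3 = 0x2
mode:1 @ bit 10 → (0xf341>>10)&0x1 = 0x0
err:6 @ bit 4 → (0xf341>>4)&0x3f = 0x34  ←
type:4 @ bit 0 → (0xf341>>0)&0xf = 0x1
err signed 6b, MSB=1: 52 - 64 = -12

-12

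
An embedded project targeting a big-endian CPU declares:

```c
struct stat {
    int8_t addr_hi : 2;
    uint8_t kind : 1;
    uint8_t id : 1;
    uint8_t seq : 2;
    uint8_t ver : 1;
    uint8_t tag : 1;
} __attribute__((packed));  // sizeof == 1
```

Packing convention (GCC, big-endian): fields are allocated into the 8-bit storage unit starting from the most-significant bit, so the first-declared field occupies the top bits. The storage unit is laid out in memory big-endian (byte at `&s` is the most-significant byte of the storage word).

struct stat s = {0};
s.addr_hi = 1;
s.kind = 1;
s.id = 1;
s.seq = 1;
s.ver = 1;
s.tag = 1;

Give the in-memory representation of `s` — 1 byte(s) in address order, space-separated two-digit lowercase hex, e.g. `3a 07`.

77

addr_hi:2 = 1 → 0x1 << 6 → word 0x40
kind:1 = 1 → 0x1 << 5 → word 0x60
id:1 = 1 → 0x1 << 4 → word 0x70
seq:2 = 1 → 0x1 << 2 → word 0x74
ver:1 = 1 → 0x1 << 1 → word 0x76
tag:1 = 1 → 0x1 << 0 → word 0x77
word = 0x77 → big-endian bytes:
  [0]=0x77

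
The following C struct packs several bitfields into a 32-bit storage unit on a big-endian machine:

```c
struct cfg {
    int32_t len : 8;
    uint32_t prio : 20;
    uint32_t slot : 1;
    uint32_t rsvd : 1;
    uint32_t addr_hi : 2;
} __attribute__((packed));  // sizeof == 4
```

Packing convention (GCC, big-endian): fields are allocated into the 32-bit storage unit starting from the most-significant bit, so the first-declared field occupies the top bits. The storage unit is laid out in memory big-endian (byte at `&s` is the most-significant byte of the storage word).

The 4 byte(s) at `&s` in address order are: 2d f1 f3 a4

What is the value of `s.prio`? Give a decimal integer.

[0]=0x2d [1]=0xf1 [2]=0xf3 [3]=0xa4 (big-endian) → word 0x2df1f3a4
len:8 @ bit 24 → (0x2df1f3a4>>24)&0xff = 0x2d
prio:20 @ bit 4 → (0x2df1f3a4>>4)&0xfffff = 0xf1f3a  ←
slot:1 @ bit 3 → (0x2df1f3a4>>3)&0x1 = 0x0
rsvd:1 @ bit 2 → (0x2df1f3a4>>2)&0x1 = 0x1
addr_hi:2 @ bit 0 → (0x2df1f3a4>>0)&0x3 = 0x0

991034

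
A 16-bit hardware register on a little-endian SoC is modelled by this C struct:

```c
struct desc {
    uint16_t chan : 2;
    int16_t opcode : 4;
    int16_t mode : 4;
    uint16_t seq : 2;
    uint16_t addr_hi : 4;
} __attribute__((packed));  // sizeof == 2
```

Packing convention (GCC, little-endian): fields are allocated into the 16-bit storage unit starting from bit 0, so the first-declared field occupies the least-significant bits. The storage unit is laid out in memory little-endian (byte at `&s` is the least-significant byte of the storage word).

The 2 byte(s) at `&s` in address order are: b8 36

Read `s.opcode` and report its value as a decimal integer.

-2

[0]=0xb8 [1]=0x36 (little-endian) → word 0x36b8
chan:2 @ bit 0 → (0x36b8>>0)&0x3 = 0x0
opcode:4 @ bit 2 → (0x36b8>>2)&0xf = 0xe  ←
mode:4 @ bit 6 → (0x36b8>>6)&0xf = 0xa
seq:2 @ bit 10 → (0x36b8>>10)&0x3 = 0x1
addr_hi:4 @ bit 12 → (0x36b8>>12)&0xf = 0x3
opcode signed 4b, MSB=1: 14 - 16 = -2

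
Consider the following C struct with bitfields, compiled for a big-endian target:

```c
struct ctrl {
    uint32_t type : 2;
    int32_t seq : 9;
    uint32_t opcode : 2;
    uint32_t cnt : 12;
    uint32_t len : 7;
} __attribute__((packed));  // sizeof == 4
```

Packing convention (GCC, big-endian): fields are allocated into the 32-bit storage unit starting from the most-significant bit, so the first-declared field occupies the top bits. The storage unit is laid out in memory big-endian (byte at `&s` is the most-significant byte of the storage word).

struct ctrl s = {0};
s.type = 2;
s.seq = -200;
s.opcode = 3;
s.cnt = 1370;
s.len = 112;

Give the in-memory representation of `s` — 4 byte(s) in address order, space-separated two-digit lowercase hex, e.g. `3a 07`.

type (2b) val=2 bits=0x2 at bit 30: 0x80000000
seq (9b) val=-200 bits=0x138 at bit 21: 0xa7000000
opcode (2b) val=3 bits=0x3 at bit 19: 0xa7180000
cnt (12b) val=1370 bits=0x55a at bit 7: 0xa71aad00
len (7b) val=112 bits=0x70 at bit 0: 0xa71aad70
word = 0xa71aad70 → big-endian bytes:
  [0]=0xa7  [1]=0x1a  [2]=0xad  [3]=0x70

a7 1a ad 70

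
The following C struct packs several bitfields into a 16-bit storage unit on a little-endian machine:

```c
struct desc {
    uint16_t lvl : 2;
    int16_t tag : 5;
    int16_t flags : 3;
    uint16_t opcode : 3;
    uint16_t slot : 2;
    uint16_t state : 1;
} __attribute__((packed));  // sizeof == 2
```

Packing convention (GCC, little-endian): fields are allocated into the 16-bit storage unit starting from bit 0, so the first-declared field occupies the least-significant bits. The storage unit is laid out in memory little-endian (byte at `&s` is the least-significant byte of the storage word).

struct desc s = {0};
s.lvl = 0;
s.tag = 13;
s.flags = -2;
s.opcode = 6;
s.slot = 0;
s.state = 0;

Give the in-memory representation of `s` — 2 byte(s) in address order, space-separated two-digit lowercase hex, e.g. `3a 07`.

[0+:2] lvl=0 & 0x3 = 0x0; word=0x0000
[2+:5] tag=13 & 0x1f = 0xd; word=0x0034
[7+:3] flags=-2 & 0x7 = 0x6; word=0x0334
[10+:3] opcode=6 & 0x7 = 0x6; word=0x1b34
[13+:2] slot=0 & 0x3 = 0x0; word=0x1b34
[15+:1] state=0 & 0x1 = 0x0; word=0x1b34
word = 0x1b34 → little-endian bytes:
  [0]=0x34  [1]=0x1b

34 1b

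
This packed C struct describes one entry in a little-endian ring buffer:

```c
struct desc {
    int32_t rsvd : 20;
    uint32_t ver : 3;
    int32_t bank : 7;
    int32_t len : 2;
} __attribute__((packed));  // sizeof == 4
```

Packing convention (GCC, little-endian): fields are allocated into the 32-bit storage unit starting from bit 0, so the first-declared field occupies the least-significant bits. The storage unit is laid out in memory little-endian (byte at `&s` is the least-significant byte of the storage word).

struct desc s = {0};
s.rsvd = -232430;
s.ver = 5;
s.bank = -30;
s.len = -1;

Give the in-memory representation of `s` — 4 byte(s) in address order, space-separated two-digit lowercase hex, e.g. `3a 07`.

12 74 5c f1

rsvd (20b) val=-232430 bits=0xc7412 at bit 0: 0x000c7412
ver (3b) val=5 bits=0x5 at bit 20: 0x005c7412
bank (7b) val=-30 bits=0x62 at bit 23: 0x315c7412
len (2b) val=-1 bits=0x3 at bit 30: 0xf15c7412
word = 0xf15c7412 → little-endian bytes:
  [0]=0x12  [1]=0x74  [2]=0x5c  [3]=0xf1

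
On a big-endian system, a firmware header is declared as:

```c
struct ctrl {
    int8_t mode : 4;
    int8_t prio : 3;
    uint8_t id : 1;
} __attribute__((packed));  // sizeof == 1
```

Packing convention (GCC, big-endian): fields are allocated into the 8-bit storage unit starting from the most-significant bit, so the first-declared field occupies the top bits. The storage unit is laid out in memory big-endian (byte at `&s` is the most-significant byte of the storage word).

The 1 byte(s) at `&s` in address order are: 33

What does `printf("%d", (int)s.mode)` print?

[0]=0x33 (big-endian) → word 0x33
mode:4 @ bit 4 → (0x33>>4)&0xf = 0x3  ←
prio:3 @ bit 1 → (0x33>>1)&0x7 = 0x1
id:1 @ bit 0 → (0x33>>0)&0x1 = 0x1
mode signed 4b, MSB=0: value = 3

3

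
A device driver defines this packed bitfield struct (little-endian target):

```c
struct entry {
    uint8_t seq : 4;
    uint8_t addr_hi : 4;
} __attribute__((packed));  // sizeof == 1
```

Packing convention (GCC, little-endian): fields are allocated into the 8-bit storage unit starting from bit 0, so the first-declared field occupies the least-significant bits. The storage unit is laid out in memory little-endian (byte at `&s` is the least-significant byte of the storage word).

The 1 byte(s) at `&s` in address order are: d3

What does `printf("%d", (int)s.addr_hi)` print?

[0]=0xd3 (little-endian) → word 0xd3
seq:4 @ bit 0 → (0xd3>>0)&0xf = 0x3
addr_hi:4 @ bit 4 → (0xd3>>4)&0xf = 0xd  ←

13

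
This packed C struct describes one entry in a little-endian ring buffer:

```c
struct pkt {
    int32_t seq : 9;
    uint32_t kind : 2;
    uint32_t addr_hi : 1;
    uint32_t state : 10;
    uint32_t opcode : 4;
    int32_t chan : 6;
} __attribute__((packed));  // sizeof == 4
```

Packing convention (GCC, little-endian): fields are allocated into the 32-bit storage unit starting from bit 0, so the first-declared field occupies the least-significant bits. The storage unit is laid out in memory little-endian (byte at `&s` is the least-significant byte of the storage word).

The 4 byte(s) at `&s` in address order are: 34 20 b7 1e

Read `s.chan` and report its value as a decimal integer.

[0]=0x34 [1]=0x20 [2]=0xb7 [3]=0x1e (little-endian) → word 0x1eb72034
seq [0+:9] = (word>>0) & 0x1ff = 52
kind [9+:2] = (word>>9) & 0x3 = 0
addr_hi [11+:1] = (word>>11) & 0x1 = 0
state [12+:10] = (word>>12) & 0x3ff = 882
opcode [22+:4] = (word>>22) & 0xf = 10
chan [26+:6] = (word>>26) & 0x3f = 7  ←
chan signed 6b, MSB=0: value = 7

7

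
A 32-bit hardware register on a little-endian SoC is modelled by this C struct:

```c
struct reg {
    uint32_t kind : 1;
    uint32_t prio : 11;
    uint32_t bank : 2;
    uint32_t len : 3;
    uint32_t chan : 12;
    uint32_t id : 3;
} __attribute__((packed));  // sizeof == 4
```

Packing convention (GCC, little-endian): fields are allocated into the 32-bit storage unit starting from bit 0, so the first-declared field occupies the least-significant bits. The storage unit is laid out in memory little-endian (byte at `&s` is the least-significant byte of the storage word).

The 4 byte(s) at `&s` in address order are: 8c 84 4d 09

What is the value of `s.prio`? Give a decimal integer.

[0]=0x8c [1]=0x84 [2]=0x4d [3]=0x09 (little-endian) → word 0x094d848c
kind:1 @ bit 0 → (0x094d848c>>0)&0x1 = 0x0
prio:11 @ bit 1 → (0x094d848c>>1)&0x7ff = 0x246  ←
bank:2 @ bit 12 → (0x094d848c>>12)&0x3 = 0x0
len:3 @ bit 14 → (0x094d848c>>14)&0x7 = 0x6
chan:12 @ bit 17 → (0x094d848c>>17)&0xfff = 0x4a6
id:3 @ bit 29 → (0x094d848c>>29)&0x7 = 0x0

582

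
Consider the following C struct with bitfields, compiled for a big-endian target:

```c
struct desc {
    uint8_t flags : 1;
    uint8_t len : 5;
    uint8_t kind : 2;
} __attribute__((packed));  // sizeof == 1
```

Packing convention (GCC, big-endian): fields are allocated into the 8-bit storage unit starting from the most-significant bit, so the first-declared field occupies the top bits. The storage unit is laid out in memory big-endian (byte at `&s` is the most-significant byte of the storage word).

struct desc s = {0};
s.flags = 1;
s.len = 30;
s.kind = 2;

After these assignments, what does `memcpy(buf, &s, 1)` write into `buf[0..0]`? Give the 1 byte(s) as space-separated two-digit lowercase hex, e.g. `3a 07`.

fa

flags:1 = 1 → 0x1 << 7 → word 0x80
len:5 = 30 → 0x1e << 2 → word 0xf8
kind:2 = 2 → 0x2 << 0 → word 0xfa
word = 0xfa → big-endian bytes:
  [0]=0xfa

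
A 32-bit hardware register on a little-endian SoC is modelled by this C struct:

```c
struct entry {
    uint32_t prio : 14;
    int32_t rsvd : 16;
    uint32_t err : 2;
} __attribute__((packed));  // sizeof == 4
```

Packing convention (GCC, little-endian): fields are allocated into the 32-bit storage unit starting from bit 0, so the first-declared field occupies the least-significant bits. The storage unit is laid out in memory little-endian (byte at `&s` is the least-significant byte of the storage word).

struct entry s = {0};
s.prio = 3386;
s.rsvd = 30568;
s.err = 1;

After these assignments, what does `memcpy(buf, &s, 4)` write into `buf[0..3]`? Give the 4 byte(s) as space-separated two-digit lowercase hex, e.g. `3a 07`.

[0+:14] prio=3386 & 0x3fff = 0xd3a; word=0x00000d3a
[14+:16] rsvd=30568 & 0xffff = 0x7768; word=0x1dda0d3a
[30+:2] err=1 & 0x3 = 0x1; word=0x5dda0d3a
word = 0x5dda0d3a → little-endian bytes:
  [0]=0x3a  [1]=0x0d  [2]=0xda  [3]=0x5d

3a 0d da 5d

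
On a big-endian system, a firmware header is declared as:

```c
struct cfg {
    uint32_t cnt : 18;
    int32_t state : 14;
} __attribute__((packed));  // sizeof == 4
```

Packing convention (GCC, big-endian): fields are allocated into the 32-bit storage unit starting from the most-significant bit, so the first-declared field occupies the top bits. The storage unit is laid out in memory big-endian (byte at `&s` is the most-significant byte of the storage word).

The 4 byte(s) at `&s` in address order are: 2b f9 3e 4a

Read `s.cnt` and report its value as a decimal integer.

[0]=0x2b [1]=0xf9 [2]=0x3e [3]=0x4a (big-endian) → word 0x2bf93e4a
cnt:18 @ bit 14 → (0x2bf93e4a>>14)&0x3ffff = 0xafe4  ←
state:14 @ bit 0 → (0x2bf93e4a>>0)&0x3fff = 0x3e4a

45028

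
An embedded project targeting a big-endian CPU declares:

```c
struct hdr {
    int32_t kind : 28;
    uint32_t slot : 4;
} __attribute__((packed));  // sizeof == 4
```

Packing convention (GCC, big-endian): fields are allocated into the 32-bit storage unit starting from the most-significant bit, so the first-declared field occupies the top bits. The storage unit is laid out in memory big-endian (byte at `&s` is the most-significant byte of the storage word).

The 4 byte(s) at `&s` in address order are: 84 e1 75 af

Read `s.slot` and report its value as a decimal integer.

[0]=0x84 [1]=0xe1 [2]=0x75 [3]=0xaf (big-endian) → word 0x84e175af
kind:28 @ bit 4 → (0x84e175af>>4)&0xfffffff = 0x84e175a
slot:4 @ bit 0 → (0x84e175af>>0)&0xf = 0xf  ←

15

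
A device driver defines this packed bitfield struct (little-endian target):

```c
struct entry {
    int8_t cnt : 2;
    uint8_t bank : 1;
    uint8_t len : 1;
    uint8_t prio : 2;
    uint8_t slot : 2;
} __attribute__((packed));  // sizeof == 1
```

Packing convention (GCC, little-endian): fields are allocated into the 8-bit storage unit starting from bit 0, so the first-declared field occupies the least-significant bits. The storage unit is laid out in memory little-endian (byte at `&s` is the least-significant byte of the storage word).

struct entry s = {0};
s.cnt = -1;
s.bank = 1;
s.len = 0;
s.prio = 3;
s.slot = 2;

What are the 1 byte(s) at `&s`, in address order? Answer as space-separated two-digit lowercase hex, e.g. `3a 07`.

b7

cnt (2b) val=-1 bits=0x3 at bit 0: 0x03
bank (1b) val=1 bits=0x1 at bit 2: 0x07
len (1b) val=0 bits=0x0 at bit 3: 0x07
prio (2b) val=3 bits=0x3 at bit 4: 0x37
slot (2b) val=2 bits=0x2 at bit 6: 0xb7
word = 0xb7 → little-endian bytes:
  [0]=0xb7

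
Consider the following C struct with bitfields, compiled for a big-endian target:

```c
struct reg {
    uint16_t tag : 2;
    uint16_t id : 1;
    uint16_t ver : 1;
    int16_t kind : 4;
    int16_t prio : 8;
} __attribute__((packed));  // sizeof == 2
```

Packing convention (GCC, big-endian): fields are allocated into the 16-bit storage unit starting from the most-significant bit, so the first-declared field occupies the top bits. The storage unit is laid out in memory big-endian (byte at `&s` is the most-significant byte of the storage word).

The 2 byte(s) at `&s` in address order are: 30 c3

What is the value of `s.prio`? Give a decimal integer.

-61

[0]=0x30 [1]=0xc3 (big-endian) → word 0x30c3
tag [14+:2] = (word>>14) & 0x3 = 0
id [13+:1] = (word>>13) & 0x1 = 1
ver [12+:1] = (word>>12) & 0x1 = 1
kind [8+:4] = (word>>8) & 0xf = 0
prio [0+:8] = (word>>0) & 0xff = 195  ←
prio signed 8b, MSB=1: 195 - 256 = -61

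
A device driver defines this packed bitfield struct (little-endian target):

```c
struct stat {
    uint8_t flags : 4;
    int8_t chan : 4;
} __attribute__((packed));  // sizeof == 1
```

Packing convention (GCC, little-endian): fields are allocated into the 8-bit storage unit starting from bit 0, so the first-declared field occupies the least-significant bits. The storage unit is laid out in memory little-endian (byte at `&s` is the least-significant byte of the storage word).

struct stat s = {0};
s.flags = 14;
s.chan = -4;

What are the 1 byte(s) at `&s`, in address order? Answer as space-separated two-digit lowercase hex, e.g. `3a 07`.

ce

flags (4b) val=14 bits=0xe at bit 0: 0x0e
chan (4b) val=-4 bits=0xc at bit 4: 0xce
word = 0xce → little-endian bytes:
  [0]=0xce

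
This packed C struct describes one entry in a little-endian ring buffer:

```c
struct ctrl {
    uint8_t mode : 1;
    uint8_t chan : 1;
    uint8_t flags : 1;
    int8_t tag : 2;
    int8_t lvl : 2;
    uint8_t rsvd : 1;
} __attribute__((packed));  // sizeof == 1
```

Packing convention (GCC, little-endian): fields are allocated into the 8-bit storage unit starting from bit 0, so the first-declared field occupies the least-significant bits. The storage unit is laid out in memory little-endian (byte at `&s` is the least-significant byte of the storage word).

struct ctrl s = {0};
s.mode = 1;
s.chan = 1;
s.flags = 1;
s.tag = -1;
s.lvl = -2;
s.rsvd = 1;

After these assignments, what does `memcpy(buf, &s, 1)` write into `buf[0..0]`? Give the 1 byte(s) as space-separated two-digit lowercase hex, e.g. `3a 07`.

df

[0+:1] mode=1 & 0x1 = 0x1; word=0x01
[1+:1] chan=1 & 0x1 = 0x1; word=0x03
[2+:1] flags=1 & 0x1 = 0x1; word=0x07
[3+:2] tag=-1 & 0x3 = 0x3; word=0x1f
[5+:2] lvl=-2 & 0x3 = 0x2; word=0x5f
[7+:1] rsvd=1 & 0x1 = 0x1; word=0xdf
word = 0xdf → little-endian bytes:
  [0]=0xdf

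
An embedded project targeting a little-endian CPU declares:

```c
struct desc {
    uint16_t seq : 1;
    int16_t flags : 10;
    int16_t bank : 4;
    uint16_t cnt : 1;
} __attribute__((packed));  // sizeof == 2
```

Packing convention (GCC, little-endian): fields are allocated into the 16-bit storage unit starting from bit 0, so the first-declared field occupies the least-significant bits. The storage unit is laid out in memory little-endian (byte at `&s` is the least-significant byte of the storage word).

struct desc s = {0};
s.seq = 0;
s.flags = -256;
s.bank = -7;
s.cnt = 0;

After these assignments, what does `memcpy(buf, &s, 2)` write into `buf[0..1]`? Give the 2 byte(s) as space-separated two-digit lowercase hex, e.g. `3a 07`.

seq (1b) val=0 bits=0x0 at bit 0: 0x0000
flags (10b) val=-256 bits=0x300 at bit 1: 0x0600
bank (4b) val=-7 bits=0x9 at bit 11: 0x4e00
cnt (1b) val=0 bits=0x0 at bit 15: 0x4e00
word = 0x4e00 → little-endian bytes:
  [0]=0x00  [1]=0x4e

00 4e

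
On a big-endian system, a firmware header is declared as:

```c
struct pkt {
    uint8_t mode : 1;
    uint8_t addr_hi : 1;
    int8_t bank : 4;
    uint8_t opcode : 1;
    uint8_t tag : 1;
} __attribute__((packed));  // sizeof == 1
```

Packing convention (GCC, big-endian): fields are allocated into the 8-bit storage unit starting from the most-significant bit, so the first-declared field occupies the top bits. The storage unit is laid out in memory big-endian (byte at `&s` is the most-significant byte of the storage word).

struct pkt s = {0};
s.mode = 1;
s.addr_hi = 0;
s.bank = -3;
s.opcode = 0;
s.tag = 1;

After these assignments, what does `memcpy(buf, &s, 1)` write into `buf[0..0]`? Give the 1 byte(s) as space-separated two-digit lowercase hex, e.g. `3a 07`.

mode (1b) val=1 bits=0x1 at bit 7: 0x80
addr_hi (1b) val=0 bits=0x0 at bit 6: 0x80
bank (4b) val=-3 bits=0xd at bit 2: 0xb4
opcode (1b) val=0 bits=0x0 at bit 1: 0xb4
tag (1b) val=1 bits=0x1 at bit 0: 0xb5
word = 0xb5 → big-endian bytes:
  [0]=0xb5

b5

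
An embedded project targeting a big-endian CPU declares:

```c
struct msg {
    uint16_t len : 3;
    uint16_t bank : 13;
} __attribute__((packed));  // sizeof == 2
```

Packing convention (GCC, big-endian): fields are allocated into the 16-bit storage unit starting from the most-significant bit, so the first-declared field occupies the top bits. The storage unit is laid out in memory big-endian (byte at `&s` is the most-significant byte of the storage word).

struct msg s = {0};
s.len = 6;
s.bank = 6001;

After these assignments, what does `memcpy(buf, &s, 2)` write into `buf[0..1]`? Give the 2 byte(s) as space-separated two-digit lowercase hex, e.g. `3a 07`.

d7 71

len:3 = 6 → 0x6 << 13 → word 0xc000
bank:13 = 6001 → 0x1771 << 0 → word 0xd771
word = 0xd771 → big-endian bytes:
  [0]=0xd7  [1]=0x71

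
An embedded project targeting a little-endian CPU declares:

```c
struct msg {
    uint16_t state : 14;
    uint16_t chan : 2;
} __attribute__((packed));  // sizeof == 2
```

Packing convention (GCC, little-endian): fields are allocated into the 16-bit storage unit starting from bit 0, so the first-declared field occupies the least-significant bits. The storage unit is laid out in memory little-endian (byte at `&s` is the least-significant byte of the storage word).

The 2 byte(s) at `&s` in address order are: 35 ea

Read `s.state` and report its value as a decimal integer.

10805

[0]=0x35 [1]=0xea (little-endian) → word 0xea35
state:14 @ bit 0 → (0xea35>>0)&0x3fff = 0x2a35  ←
chan:2 @ bit 14 → (0xea35>>14)&0x3 = 0x3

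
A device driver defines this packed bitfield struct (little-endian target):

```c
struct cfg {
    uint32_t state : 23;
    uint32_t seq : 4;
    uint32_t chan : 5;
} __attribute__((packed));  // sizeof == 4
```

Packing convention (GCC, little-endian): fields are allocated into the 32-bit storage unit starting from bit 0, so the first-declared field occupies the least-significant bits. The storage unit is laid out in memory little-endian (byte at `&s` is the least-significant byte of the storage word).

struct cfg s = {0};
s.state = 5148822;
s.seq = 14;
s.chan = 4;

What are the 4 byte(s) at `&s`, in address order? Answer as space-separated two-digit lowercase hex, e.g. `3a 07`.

96 90 4e 27

state:23 = 5148822 → 0x4e9096 << 0 → word 0x004e9096
seq:4 = 14 → 0xe << 23 → word 0x074e9096
chan:5 = 4 → 0x4 << 27 → word 0x274e9096
word = 0x274e9096 → little-endian bytes:
  [0]=0x96  [1]=0x90  [2]=0x4e  [3]=0x27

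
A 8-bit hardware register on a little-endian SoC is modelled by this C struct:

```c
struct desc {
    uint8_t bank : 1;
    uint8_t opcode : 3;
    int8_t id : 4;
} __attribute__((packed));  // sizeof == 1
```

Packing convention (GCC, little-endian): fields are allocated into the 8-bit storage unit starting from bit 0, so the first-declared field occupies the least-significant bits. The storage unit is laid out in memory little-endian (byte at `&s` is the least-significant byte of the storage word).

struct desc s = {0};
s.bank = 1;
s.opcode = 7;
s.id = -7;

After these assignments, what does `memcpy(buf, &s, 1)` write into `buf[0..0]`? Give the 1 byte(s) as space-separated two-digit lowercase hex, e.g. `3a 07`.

9f

bank (1b) val=1 bits=0x1 at bit 0: 0x01
opcode (3b) val=7 bits=0x7 at bit 1: 0x0f
id (4b) val=-7 bits=0x9 at bit 4: 0x9f
word = 0x9f → little-endian bytes:
  [0]=0x9f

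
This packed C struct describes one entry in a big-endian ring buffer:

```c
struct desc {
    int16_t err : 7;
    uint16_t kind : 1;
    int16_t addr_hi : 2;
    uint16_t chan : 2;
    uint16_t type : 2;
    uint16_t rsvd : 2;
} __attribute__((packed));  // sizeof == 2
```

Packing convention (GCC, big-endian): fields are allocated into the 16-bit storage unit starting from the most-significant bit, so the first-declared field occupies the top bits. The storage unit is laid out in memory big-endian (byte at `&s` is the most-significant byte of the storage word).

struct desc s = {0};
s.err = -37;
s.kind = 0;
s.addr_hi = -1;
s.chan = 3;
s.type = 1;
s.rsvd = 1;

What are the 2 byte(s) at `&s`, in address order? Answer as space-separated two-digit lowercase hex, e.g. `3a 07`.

b6 f5

[9+:7] err=-37 & 0x7f = 0x5b; word=0xb600
[8+:1] kind=0 & 0x1 = 0x0; word=0xb600
[6+:2] addr_hi=-1 & 0x3 = 0x3; word=0xb6c0
[4+:2] chan=3 & 0x3 = 0x3; word=0xb6f0
[2+:2] type=1 & 0x3 = 0x1; word=0xb6f4
[0+:2] rsvd=1 & 0x3 = 0x1; word=0xb6f5
word = 0xb6f5 → big-endian bytes:
  [0]=0xb6  [1]=0xf5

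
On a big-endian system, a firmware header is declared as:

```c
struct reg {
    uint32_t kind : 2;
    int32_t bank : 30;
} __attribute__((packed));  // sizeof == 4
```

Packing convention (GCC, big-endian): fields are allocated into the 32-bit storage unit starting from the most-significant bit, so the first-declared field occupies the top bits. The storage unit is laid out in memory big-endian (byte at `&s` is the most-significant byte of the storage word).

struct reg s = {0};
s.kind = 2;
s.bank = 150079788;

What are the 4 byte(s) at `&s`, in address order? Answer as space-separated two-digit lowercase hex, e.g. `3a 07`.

88 f2 09 2c

[30+:2] kind=2 & 0x3 = 0x2; word=0x80000000
[0+:30] bank=150079788 & 0x3fffffff = 0x8f2092c; word=0x88f2092c
word = 0x88f2092c → big-endian bytes:
  [0]=0x88  [1]=0xf2  [2]=0x09  [3]=0x2c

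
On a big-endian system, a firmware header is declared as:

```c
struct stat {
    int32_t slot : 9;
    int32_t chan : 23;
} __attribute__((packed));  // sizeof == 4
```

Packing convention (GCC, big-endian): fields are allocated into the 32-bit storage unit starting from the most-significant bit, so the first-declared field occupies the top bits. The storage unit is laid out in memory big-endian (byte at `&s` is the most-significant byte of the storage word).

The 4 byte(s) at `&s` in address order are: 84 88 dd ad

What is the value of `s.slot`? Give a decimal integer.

-247

[0]=0x84 [1]=0x88 [2]=0xdd [3]=0xad (big-endian) → word 0x8488ddad
slot:9 @ bit 23 → (0x8488ddad>>23)&0x1ff = 0x109  ←
chan:23 @ bit 0 → (0x8488ddad>>0)&0x7fffff = 0x8ddad
slot signed 9b, MSB=1: 265 - 512 = -247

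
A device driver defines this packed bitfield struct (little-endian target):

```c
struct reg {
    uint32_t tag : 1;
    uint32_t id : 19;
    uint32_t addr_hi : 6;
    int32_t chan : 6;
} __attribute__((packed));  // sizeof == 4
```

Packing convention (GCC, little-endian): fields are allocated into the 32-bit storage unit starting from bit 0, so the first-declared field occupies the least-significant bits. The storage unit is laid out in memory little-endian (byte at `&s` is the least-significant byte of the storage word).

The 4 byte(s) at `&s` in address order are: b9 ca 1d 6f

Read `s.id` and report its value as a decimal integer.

451932

[0]=0xb9 [1]=0xca [2]=0x1d [3]=0x6f (little-endian) → word 0x6f1dcab9
tag:1 @ bit 0 → (0x6f1dcab9>>0)&0x1 = 0x1
id:19 @ bit 1 → (0x6f1dcab9>>1)&0x7ffff = 0x6e55c  ←
addr_hi:6 @ bit 20 → (0x6f1dcab9>>20)&0x3f = 0x31
chan:6 @ bit 26 → (0x6f1dcab9>>26)&0x3f = 0x1b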